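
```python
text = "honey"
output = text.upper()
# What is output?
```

Trace:
`text = "honey"` → text = 'honey'
`output = text.upper()` → output = 'HONEY'
So output = 'HONEY'

Answer: 'HONEY'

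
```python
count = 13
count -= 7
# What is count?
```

Trace:
`count = 13` → count = 13
`count -= 7` → count = 6
So count = 6

Answer: 6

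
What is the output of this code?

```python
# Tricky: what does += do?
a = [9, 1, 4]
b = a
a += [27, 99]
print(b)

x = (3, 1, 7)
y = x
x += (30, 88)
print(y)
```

Key concept: += behavior differs for mutable vs immutable.
Step by step:
`a = [9, 1, 4]` → a = [9, 1, 4]
`b = a` → b = [9, 1, 4] (same object as a)
`a += [27, 99]` → a = [9, 1, 4, 27, 99] (same object as b); b = [9, 1, 4, 27, 99] (same object as a)
`print(b)` → prints [9, 1, 4, 27, 99]
`x = (3, 1, 7)` → x = (3, 1, 7)
`y = x` → y = (3, 1, 7)
`x += (30, 88)` → x = (3, 1, 7, 30, 88)
`print(y)` → prints (3, 1, 7)

Answer:
[9, 1, 4, 27, 99]
(3, 1, 7)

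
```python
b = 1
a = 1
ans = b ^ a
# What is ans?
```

Trace:
`b = 1` → b = 1
`a = 1` → a = 1
`ans = b ^ a` → ans = 0
So ans = 0

Answer: 0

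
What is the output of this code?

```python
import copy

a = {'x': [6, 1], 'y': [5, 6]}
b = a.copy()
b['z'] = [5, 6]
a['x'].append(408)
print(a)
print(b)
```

Key concept: shallow copy of dict with mutable values.
Step by step:
`a = {'x': [6, 1], 'y': [5, 6]}` → a = {'x': [6, 1], 'y': [5, 6]}
`b = a.copy()` → b = {'x': [6, 1], 'y': [5, 6]}
`b['z'] = [5, 6]` → b = {'x': [6, 1], 'y': [5, 6], 'z': [5, 6]}
`a['x'].append(408)` → a = {'x': [6, 1, 408], 'y': [5, 6]}; b = {'x': [6, 1, 408], 'y': [5, 6], 'z': [5, 6]}
`print(a)` → prints {'x': [6, 1, 408], 'y': [5, 6]}
`print(b)` → prints {'x': [6, 1, 408], 'y': [5, 6], 'z': [5, 6]}

Answer:
{'x': [6, 1, 408], 'y': [5, 6]}
{'x': [6, 1, 408], 'y': [5, 6], 'z': [5, 6]}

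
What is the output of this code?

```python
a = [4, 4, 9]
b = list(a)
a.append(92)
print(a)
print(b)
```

Key concept: list() constructor creates copy.
Step by step:
`a = [4, 4, 9]` → a = [4, 4, 9]
`b = list(a)` → b = [4, 4, 9]
`a.append(92)` → a = [4, 4, 9, 92]
`print(a)` → prints [4, 4, 9, 92]
`print(b)` → prints [4, 4, 9]

Answer:
[4, 4, 9, 92]
[4, 4, 9]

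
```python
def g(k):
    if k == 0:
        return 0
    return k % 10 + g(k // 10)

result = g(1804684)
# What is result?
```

Sum of digits of 1804684: 4 + 8 + 6 + 4 + 0 + 8 + 1 = 31

Answer: 31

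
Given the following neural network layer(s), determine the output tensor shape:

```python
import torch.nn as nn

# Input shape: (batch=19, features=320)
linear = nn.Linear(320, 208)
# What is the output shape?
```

Input: (19, 320) -> Output: (19, 208)

Answer: (19, 208)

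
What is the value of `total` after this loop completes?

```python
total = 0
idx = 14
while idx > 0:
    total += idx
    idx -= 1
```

Sum 14 down to 1
`total` takes the values: 0 → 14 → 27 → 39 → 50 → 60 → 69 → 77 → 84 → 90 → 95 → 99 → 102 → 104 → 105

Answer: 105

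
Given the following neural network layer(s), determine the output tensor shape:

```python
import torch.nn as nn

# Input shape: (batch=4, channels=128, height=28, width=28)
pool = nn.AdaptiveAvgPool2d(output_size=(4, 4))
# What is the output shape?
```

Input: (4, 128, 28, 28) -> Output: (4, 128, 4, 4)

Answer: (4, 128, 4, 4)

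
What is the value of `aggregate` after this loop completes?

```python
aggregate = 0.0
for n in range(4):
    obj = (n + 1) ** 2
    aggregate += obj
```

Sum of squared losses 1² + 2² + ... + 4²
`aggregate` takes the values: 0.0 → 1.0 → 5.0 → 14.0 → 30.0

Answer: 30.0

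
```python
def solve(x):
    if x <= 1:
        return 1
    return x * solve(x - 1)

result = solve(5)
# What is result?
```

solve(5) = 5 * 4 * 3 * 2 * 1 = 120

Answer: 120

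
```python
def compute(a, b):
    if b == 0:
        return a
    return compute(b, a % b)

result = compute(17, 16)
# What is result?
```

compute(17, 16) -> compute(16, 1) -> compute(1, 0) -> 1

Answer: 1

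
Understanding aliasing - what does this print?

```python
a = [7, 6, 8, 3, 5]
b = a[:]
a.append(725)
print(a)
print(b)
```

Key concept: slice [:] creates copy.
Step by step:
`a = [7, 6, 8, 3, 5]` → a = [7, 6, 8, 3, 5]
`b = a[:]` → b = [7, 6, 8, 3, 5]
`a.append(725)` → a = [7, 6, 8, 3, 5, 725]
`print(a)` → prints [7, 6, 8, 3, 5, 725]
`print(b)` → prints [7, 6, 8, 3, 5]

Answer:
[7, 6, 8, 3, 5, 725]
[7, 6, 8, 3, 5]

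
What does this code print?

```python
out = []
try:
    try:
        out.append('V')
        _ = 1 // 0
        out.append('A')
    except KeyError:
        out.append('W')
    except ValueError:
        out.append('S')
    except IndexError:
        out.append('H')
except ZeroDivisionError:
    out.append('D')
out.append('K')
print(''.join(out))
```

Execution trace: 'V' (try body) → 'D' (outer except ZeroDivisionError) → 'K' (after the try/except). Output: VDK

Answer: VDK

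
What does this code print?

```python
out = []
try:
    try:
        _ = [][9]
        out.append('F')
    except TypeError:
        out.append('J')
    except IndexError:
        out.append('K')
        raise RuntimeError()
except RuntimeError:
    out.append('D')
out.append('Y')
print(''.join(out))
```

Execution trace: 'K' (inner except IndexError) → 'D' (outer except RuntimeError) → 'Y' (after the try/except). Output: KDY

Answer: KDY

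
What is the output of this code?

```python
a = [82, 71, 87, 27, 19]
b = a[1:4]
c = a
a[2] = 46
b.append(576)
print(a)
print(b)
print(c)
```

Key concept: slice vs alias.
Step by step:
`a = [82, 71, 87, 27, 19]` → a = [82, 71, 87, 27, 19]
`b = a[1:4]` → b = [71, 87, 27]
`c = a` → c = [82, 71, 87, 27, 19] (same object as a)
`a[2] = 46` → a = [82, 71, 46, 27, 19] (same object as c); c = [82, 71, 46, 27, 19] (same object as a)
`b.append(576)` → b = [71, 87, 27, 576]
`print(a)` → prints [82, 71, 46, 27, 19]
`print(b)` → prints [71, 87, 27, 576]
`print(c)` → prints [82, 71, 46, 27, 19]

Answer:
[82, 71, 46, 27, 19]
[71, 87, 27, 576]
[82, 71, 46, 27, 19]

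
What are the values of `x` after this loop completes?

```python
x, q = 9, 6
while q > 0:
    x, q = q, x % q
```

GCD of 9 and 6
`x` takes the values: 9 → 6 → 3

Answer: 3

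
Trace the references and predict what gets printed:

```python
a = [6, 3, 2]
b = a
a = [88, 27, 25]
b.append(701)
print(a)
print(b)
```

Key concept: rebinding vs mutation: a is rebound to a new list, b still points at the original.
Step by step:
`a = [6, 3, 2]` → a = [6, 3, 2]
`b = a` → b = [6, 3, 2] (same object as a)
`a = [88, 27, 25]` → a = [88, 27, 25]
`b.append(701)` → b = [6, 3, 2, 701]
`print(a)` → prints [88, 27, 25]
`print(b)` → prints [6, 3, 2, 701]

Answer:
[88, 27, 25]
[6, 3, 2, 701]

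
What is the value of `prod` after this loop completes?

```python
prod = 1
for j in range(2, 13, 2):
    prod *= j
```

Product of even numbers 2 to 12
`prod` takes the values: 1 → 2 → 8 → 48 → 384 → 3840 → 46080

Answer: 46080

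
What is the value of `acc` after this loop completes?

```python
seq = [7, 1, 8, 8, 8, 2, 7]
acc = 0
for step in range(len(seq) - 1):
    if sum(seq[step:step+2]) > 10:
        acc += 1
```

Count windows with sum > 10
`acc` takes the values: 0 → 1 → 2

Answer: 2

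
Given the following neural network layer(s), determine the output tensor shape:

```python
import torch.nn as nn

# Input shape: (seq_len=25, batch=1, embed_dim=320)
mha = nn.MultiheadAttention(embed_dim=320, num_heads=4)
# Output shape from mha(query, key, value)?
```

Input: (25, 1, 320) -> Output: (25, 1, 320)

Answer: (25, 1, 320)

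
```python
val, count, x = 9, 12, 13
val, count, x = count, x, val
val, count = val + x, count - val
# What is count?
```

Trace:
`val, count, x = 9, 12, 13` → val = 9; count = 12; x = 13
`val, count, x = count, x, val` → val = 12; count = 13; x = 9
`val, count = val + x, count - val` → val = 21; count = 1
So count = 1

Answer: 1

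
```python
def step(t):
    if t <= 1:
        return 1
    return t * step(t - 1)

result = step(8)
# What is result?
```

step(8) = 8 * 7 * 6 * 5 * 4 * 3 * 2 * 1 = 40320

Answer: 40320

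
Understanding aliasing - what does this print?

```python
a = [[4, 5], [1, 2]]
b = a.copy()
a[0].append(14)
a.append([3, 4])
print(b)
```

Key concept: shallow copy with nested lists.
Step by step:
`a = [[4, 5], [1, 2]]` → a = [[4, 5], [1, 2]]
`b = a.copy()` → b = [[4, 5], [1, 2]]
`a[0].append(14)` → a = [[4, 5, 14], [1, 2]]; b = [[4, 5, 14], [1, 2]]
`a.append([3, 4])` → a = [[4, 5, 14], [1, 2], [3, 4]]
`print(b)` → prints [[4, 5, 14], [1, 2]]

Answer: [[4, 5, 14], [1, 2]]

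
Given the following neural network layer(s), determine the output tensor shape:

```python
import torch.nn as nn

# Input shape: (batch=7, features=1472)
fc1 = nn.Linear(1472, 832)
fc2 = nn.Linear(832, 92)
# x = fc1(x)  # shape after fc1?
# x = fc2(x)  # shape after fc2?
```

Input: (7, 1472) -> after fc1: (7, 832) -> Output: (7, 92)

Answer: (7, 92)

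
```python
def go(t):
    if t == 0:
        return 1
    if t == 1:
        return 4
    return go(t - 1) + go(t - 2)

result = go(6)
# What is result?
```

Build up from base cases: go(0)=1, go(1)=4, go(2)=5, go(3)=9, go(4)=14, go(5)=23, go(6)=37

Answer: 37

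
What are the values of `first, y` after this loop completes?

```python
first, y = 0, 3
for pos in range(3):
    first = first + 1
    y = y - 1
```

first goes 0→3, y goes 3→0
`first, y` takes the values: (0, 3) → (1, 3) → (1, 2) → (2, 2) → (2, 1) → (3, 1) → (3, 0)

Answer: 3, 0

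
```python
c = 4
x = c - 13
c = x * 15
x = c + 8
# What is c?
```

Trace:
`c = 4` → c = 4
`x = c - 13` → x = -9
`c = x * 15` → c = -135
`x = c + 8` → x = -127
So c = -135

Answer: -135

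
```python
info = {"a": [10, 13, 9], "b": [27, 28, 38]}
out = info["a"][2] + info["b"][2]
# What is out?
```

Trace:
`info = {"a": [10, 13, 9], "b": [27, 28, 38]}` → info = {'a': [10, 13, 9], 'b': [27, 28, 38]}
`out = info["a"][2] + info["b"][2]` → out = 47
So out = 47

Answer: 47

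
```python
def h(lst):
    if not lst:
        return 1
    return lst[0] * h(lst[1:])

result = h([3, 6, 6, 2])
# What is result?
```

Product over [3, 6, 6, 2] = 3 * 6 * 6 * 2 = 216

Answer: 216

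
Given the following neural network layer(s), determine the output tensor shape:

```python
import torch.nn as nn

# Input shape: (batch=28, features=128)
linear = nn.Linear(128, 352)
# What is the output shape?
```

Input: (28, 128) -> Output: (28, 352)

Answer: (28, 352)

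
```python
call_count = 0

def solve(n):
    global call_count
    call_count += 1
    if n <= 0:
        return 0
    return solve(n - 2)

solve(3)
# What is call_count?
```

Linear recursion stepping by 2: 3 calls from n=3 down to ≤0.

Answer: 3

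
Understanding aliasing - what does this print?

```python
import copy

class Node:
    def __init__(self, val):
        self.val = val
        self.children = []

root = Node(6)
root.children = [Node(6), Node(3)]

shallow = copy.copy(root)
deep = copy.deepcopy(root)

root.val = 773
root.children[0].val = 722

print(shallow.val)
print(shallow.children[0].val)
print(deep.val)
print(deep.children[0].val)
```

Key concept: deep copy with custom objects.
Step by step:
`root = Node(6)` → root = Node(val=6, children=[])
`root.children = [Node(6), Node(3)]` → root = Node(val=6, children=[Node(val=6, children=[]), Node(val=3, children=[])])
`shallow = copy.copy(root)` → shallow = Node(val=6, children=[Node(val=6, children=[]), Node(val=3, children=[])])
`deep = copy.deepcopy(root)` → deep = Node(val=6, children=[Node(val=6, children=[]), Node(val=3, children=[])])
`root.val = 773` → root = Node(val=773, children=[Node(val=6, children=[]), Node(val=3, children=[])])
`root.children[0].val = 722` → root = Node(val=773, children=[Node(val=722, children=[]), Node(val=3, children=[])]); shallow = Node(val=6, children=[Node(val=722, children=[]), Node(val=3, children=[])])
`print(shallow.val)` → prints 6
`print(shallow.children[0].val)` → prints 722
`print(deep.val)` → prints 6
`print(deep.children[0].val)` → prints 6

Answer:
6
722
6
6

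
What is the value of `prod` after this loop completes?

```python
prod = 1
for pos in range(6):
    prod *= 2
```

2^6 = 64
`prod` takes the values: 1 → 2 → 4 → 8 → 16 → 32 → 64

Answer: 64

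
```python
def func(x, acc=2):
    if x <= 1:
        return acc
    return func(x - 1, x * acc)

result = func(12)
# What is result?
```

Accumulator trace (n, acc): (12, 2) -> (11, 24) -> (10, 264) -> (9, 2640) -> (8, 23760) -> (7, 190080) -> (6, 1330560) -> (5, 7983360) -> (4, 39916800) -> (3, 159667200) -> (2, 479001600) -> (1, 958003200) -> return 958003200

Answer: 958003200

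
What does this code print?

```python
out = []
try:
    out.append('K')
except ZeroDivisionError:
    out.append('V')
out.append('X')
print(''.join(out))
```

Execution trace: 'K' (try body, no exception) → 'X' (after the try/except). Output: KX

Answer: KX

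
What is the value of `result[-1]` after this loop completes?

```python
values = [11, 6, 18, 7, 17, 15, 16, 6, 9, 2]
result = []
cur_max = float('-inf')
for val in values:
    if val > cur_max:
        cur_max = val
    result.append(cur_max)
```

Running max ends at 18
`result` takes the values: [] → [11] → [11, 11] → [11, 11, 18] → [11, 11, 18, 18] → [11, 11, 18, 18, 18] → [11, 11, 18, 18, 18, 18] → [11, 11, 18, 18, 18, 18, 18] → [11, 11, 18, 18, 18, 18, 18, 18] → [11, 11, 18, 18, 18, 18, 18, 18, 18] → [11, 11, 18, 18, 18, 18, 18, 18, 18, 18]
So `result[-1]` = 18

Answer: 18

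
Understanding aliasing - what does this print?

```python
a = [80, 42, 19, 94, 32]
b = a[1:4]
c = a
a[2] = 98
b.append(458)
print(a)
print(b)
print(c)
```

Key concept: slice vs alias.
Step by step:
`a = [80, 42, 19, 94, 32]` → a = [80, 42, 19, 94, 32]
`b = a[1:4]` → b = [42, 19, 94]
`c = a` → c = [80, 42, 19, 94, 32] (same object as a)
`a[2] = 98` → a = [80, 42, 98, 94, 32] (same object as c); c = [80, 42, 98, 94, 32] (same object as a)
`b.append(458)` → b = [42, 19, 94, 458]
`print(a)` → prints [80, 42, 98, 94, 32]
`print(b)` → prints [42, 19, 94, 458]
`print(c)` → prints [80, 42, 98, 94, 32]

Answer:
[80, 42, 98, 94, 32]
[42, 19, 94, 458]
[80, 42, 98, 94, 32]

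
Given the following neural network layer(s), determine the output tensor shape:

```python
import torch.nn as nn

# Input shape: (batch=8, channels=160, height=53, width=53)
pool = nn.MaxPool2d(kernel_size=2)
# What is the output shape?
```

Input: (8, 160, 53, 53) -> Output: (8, 160, 26, 26)

Answer: (8, 160, 26, 26)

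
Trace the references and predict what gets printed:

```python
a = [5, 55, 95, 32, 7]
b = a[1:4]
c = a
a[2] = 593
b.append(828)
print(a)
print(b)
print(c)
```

Key concept: slice vs alias.
Step by step:
`a = [5, 55, 95, 32, 7]` → a = [5, 55, 95, 32, 7]
`b = a[1:4]` → b = [55, 95, 32]
`c = a` → c = [5, 55, 95, 32, 7] (same object as a)
`a[2] = 593` → a = [5, 55, 593, 32, 7] (same object as c); c = [5, 55, 593, 32, 7] (same object as a)
`b.append(828)` → b = [55, 95, 32, 828]
`print(a)` → prints [5, 55, 593, 32, 7]
`print(b)` → prints [55, 95, 32, 828]
`print(c)` → prints [5, 55, 593, 32, 7]

Answer:
[5, 55, 593, 32, 7]
[55, 95, 32, 828]
[5, 55, 593, 32, 7]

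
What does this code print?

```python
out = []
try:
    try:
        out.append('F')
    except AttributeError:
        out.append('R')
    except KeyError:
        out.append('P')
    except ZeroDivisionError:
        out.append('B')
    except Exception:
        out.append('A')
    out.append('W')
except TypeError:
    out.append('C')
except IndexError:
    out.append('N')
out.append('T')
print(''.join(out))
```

Execution trace: 'F' (inner try body, no exception) → 'W' (try body, no exception) → 'T' (after the try/except). Output: FWT

Answer: FWT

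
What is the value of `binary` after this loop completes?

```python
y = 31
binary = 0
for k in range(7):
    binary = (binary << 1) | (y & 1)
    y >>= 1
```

Reverse lowest 7 bits of 31
`binary` takes the values: 0 → 1 → 3 → 7 → 15 → 31 → 62 → 124

Answer: 124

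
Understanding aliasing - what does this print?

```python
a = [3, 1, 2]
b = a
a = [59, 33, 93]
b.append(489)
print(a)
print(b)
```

Key concept: rebinding vs mutation: a is rebound to a new list, b still points at the original.
Step by step:
`a = [3, 1, 2]` → a = [3, 1, 2]
`b = a` → b = [3, 1, 2] (same object as a)
`a = [59, 33, 93]` → a = [59, 33, 93]
`b.append(489)` → b = [3, 1, 2, 489]
`print(a)` → prints [59, 33, 93]
`print(b)` → prints [3, 1, 2, 489]

Answer:
[59, 33, 93]
[3, 1, 2, 489]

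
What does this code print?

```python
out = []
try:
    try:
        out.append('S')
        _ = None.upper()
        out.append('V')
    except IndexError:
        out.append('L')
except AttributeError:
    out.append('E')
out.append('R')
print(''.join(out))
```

Execution trace: 'S' (try body) → 'E' (outer except AttributeError) → 'R' (after the try/except). Output: SER

Answer: SER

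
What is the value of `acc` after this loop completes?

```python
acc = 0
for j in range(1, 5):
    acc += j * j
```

Sum of squares 1² to 4² = 30
`acc` takes the values: 0 → 1 → 5 → 14 → 30

Answer: 30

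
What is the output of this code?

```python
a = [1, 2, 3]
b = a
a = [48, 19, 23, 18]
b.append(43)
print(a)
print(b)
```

Key concept: rebinding vs mutation: a is rebound to a new list, b still points at the original.
Step by step:
`a = [1, 2, 3]` → a = [1, 2, 3]
`b = a` → b = [1, 2, 3] (same object as a)
`a = [48, 19, 23, 18]` → a = [48, 19, 23, 18]
`b.append(43)` → b = [1, 2, 3, 43]
`print(a)` → prints [48, 19, 23, 18]
`print(b)` → prints [1, 2, 3, 43]

Answer:
[48, 19, 23, 18]
[1, 2, 3, 43]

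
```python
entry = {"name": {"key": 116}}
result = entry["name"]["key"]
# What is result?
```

Trace:
`entry = {"name": {"key": 116}}` → entry = {'name': {'key': 116}}
`result = entry["name"]["key"]` → result = 116
So result = 116

Answer: 116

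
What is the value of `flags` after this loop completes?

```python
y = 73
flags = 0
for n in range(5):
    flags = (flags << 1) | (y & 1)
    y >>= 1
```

Reverse lowest 5 bits of 73
`flags` takes the values: 0 → 1 → 2 → 4 → 9 → 18

Answer: 18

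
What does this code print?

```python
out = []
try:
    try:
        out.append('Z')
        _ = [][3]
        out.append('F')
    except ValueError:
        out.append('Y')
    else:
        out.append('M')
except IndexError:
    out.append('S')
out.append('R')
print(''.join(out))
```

Execution trace: 'Z' (try body) → 'S' (outer except IndexError) → 'R' (after the try/except). Output: ZSR

Answer: ZSR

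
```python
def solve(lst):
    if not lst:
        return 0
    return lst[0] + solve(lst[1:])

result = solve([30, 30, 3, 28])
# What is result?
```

30 + 30 + 3 + 28 + 0 = 91

Answer: 91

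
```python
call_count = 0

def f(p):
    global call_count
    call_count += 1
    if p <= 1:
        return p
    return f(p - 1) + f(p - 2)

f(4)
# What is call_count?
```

Calls(p) = 1 + Calls(p-1) + Calls(p-2); Calls(0)=Calls(1)=1. For p=4 this gives 9.

Answer: 9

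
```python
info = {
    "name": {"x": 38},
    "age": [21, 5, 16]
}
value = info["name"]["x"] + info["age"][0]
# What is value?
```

Trace:
`info = { ...` → info = {'name': {'x': 38}, 'age': [21, 5, 16]}
`value = info["name"]["x"] + info["age"][0]` → value = 59
So value = 59

Answer: 59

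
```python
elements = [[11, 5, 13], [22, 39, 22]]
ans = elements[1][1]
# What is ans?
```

Trace:
`elements = [[11, 5, 13], [22, 39, 22]]` → elements = [[11, 5, 13], [22, 39, 22]]
`ans = elements[1][1]` → ans = 39
So ans = 39

Answer: 39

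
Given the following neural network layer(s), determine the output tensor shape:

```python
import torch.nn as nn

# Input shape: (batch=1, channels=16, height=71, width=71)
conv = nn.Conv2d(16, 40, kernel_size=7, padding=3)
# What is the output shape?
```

Input: (1, 16, 71, 71) -> Output: (1, 40, 71, 71)

Answer: (1, 40, 71, 71)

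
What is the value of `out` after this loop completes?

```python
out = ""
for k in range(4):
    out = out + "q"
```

Repeat 'q' 4 times
`out` takes the values: "" → "q" → "qq" → "qqq" → "qqqq"

Answer: "qqqq"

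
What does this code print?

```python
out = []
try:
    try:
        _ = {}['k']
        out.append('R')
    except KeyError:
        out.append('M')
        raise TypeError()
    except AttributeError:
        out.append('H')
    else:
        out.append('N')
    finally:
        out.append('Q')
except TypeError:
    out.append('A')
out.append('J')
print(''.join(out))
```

Execution trace: 'M' (inner except KeyError) → 'Q' (inner finally) → 'A' (outer except TypeError) → 'J' (after the try/except). Output: MQAJ

Answer: MQAJ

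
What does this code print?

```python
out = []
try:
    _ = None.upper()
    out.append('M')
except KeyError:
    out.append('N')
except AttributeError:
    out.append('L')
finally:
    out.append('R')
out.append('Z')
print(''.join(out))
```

Execution trace: 'L' (except AttributeError) → 'R' (finally) → 'Z' (after the try/except). Output: LRZ

Answer: LRZ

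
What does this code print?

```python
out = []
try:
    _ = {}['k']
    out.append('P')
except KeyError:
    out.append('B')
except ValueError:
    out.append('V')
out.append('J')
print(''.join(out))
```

Execution trace: 'B' (except KeyError) → 'J' (after the try/except). Output: BJ

Answer: BJ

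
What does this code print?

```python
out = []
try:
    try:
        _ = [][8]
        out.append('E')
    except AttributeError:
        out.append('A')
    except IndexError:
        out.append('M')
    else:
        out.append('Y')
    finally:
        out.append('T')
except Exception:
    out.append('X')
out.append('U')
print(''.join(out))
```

Execution trace: 'M' (inner except IndexError) → 'T' (inner finally) → 'U' (after the try/except). Output: MTU

Answer: MTU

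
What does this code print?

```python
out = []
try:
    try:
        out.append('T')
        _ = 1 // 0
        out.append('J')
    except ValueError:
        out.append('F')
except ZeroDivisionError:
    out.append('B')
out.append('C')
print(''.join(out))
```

Execution trace: 'T' (try body) → 'B' (outer except ZeroDivisionError) → 'C' (after the try/except). Output: TBC

Answer: TBC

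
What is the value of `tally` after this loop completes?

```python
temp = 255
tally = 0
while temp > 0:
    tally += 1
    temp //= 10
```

Count digits by repeated division by 10
`tally` takes the values: 0 → 1 → 2 → 3

Answer: 3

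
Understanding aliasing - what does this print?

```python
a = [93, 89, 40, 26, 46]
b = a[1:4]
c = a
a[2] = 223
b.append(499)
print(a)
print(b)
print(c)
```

Key concept: slice vs alias.
Step by step:
`a = [93, 89, 40, 26, 46]` → a = [93, 89, 40, 26, 46]
`b = a[1:4]` → b = [89, 40, 26]
`c = a` → c = [93, 89, 40, 26, 46] (same object as a)
`a[2] = 223` → a = [93, 89, 223, 26, 46] (same object as c); c = [93, 89, 223, 26, 46] (same object as a)
`b.append(499)` → b = [89, 40, 26, 499]
`print(a)` → prints [93, 89, 223, 26, 46]
`print(b)` → prints [89, 40, 26, 499]
`print(c)` → prints [93, 89, 223, 26, 46]

Answer:
[93, 89, 223, 26, 46]
[89, 40, 26, 499]
[93, 89, 223, 26, 46]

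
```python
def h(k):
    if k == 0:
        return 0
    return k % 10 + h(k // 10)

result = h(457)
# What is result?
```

Sum of digits of 457: 7 + 5 + 4 = 16

Answer: 16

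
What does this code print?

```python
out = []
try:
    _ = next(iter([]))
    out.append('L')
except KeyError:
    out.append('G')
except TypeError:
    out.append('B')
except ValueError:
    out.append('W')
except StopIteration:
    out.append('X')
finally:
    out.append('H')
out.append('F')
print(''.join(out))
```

Execution trace: 'X' (except StopIteration) → 'H' (finally) → 'F' (after the try/except). Output: XHF

Answer: XHF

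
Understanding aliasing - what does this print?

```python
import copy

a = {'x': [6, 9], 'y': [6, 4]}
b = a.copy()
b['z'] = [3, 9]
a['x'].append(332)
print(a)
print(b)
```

Key concept: shallow copy of dict with mutable values.
Step by step:
`a = {'x': [6, 9], 'y': [6, 4]}` → a = {'x': [6, 9], 'y': [6, 4]}
`b = a.copy()` → b = {'x': [6, 9], 'y': [6, 4]}
`b['z'] = [3, 9]` → b = {'x': [6, 9], 'y': [6, 4], 'z': [3, 9]}
`a['x'].append(332)` → a = {'x': [6, 9, 332], 'y': [6, 4]}; b = {'x': [6, 9, 332], 'y': [6, 4], 'z': [3, 9]}
`print(a)` → prints {'x': [6, 9, 332], 'y': [6, 4]}
`print(b)` → prints {'x': [6, 9, 332], 'y': [6, 4], 'z': [3, 9]}

Answer:
{'x': [6, 9, 332], 'y': [6, 4]}
{'x': [6, 9, 332], 'y': [6, 4], 'z': [3, 9]}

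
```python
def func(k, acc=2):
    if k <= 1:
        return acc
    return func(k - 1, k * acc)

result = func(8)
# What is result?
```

Accumulator trace (n, acc): (8, 2) -> (7, 16) -> (6, 112) -> (5, 672) -> (4, 3360) -> (3, 13440) -> (2, 40320) -> (1, 80640) -> return 80640

Answer: 80640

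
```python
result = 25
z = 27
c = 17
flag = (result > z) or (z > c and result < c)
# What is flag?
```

Trace:
`result = 25` → result = 25
`z = 27` → z = 27
`c = 17` → c = 17
`flag = (result > z) or (z > c and result < c)` → flag = False
So flag = False

Answer: False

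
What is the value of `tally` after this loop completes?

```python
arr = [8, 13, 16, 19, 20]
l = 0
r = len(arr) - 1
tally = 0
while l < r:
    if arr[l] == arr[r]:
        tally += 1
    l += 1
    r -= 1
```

Count matching pairs from ends
`tally` takes the values: 0

Answer: 0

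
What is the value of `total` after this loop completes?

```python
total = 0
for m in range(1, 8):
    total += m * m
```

Sum of squares 1² to 7² = 140
`total` takes the values: 0 → 1 → 5 → 14 → 30 → 55 → 91 → 140

Answer: 140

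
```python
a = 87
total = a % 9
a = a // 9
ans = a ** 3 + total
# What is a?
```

Trace:
`a = 87` → a = 87
`total = a % 9` → total = 6
`a = a // 9` → a = 9
`ans = a ** 3 + total` → ans = 735
So a = 9

Answer: 9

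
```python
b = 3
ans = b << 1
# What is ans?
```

Trace:
`b = 3` → b = 3
`ans = b << 1` → ans = 6
So ans = 6

Answer: 6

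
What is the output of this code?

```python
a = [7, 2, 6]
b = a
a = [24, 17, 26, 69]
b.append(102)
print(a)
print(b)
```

Key concept: rebinding vs mutation: a is rebound to a new list, b still points at the original.
Step by step:
`a = [7, 2, 6]` → a = [7, 2, 6]
`b = a` → b = [7, 2, 6] (same object as a)
`a = [24, 17, 26, 69]` → a = [24, 17, 26, 69]
`b.append(102)` → b = [7, 2, 6, 102]
`print(a)` → prints [24, 17, 26, 69]
`print(b)` → prints [7, 2, 6, 102]

Answer:
[24, 17, 26, 69]
[7, 2, 6, 102]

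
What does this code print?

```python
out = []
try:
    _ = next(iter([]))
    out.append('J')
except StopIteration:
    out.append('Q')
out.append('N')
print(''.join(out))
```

Execution trace: 'Q' (except StopIteration) → 'N' (after the try/except). Output: QN

Answer: QN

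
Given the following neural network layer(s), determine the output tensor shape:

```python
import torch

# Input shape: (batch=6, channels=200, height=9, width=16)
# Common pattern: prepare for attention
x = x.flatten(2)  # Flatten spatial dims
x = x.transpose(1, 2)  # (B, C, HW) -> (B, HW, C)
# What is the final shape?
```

Input: (6, 200, 9, 16) -> after flatten(2): (6, 200, 144) -> Output: (6, 144, 200)

Answer: (6, 144, 200)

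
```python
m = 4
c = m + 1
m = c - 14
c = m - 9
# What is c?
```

Trace:
`m = 4` → m = 4
`c = m + 1` → c = 5
`m = c - 14` → m = -9
`c = m - 9` → c = -18
So c = -18

Answer: -18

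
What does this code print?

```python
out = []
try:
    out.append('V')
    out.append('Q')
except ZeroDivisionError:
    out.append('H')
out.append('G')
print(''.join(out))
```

Execution trace: 'V' (try body) → 'Q' (try body, no exception) → 'G' (after the try/except). Output: VQG

Answer: VQG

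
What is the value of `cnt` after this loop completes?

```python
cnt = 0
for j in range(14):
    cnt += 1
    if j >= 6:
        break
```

Loop breaks when j reaches 6, cnt is 7
`cnt` takes the values: 0 → 1 → 2 → 3 → 4 → 5 → 6 → 7

Answer: 7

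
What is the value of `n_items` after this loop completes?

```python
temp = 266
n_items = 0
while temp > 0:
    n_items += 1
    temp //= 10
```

Count digits by repeated division by 10
`n_items` takes the values: 0 → 1 → 2 → 3

Answer: 3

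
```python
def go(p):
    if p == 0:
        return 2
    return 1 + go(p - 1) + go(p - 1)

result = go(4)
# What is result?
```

go(p) = 1 + 2·go(p-1), go(0)=2. Closed form: (2+1)·2^4 - 1 = 47.

Answer: 47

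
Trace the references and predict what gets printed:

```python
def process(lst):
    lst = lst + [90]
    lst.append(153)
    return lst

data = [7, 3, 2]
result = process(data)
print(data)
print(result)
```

Key concept: rebinding parameter vs mutation.
Step by step:
`data = [7, 3, 2]` → data = [7, 3, 2]
`result = process(data)` → result = [7, 3, 2, 90, 153]
`print(data)` → prints [7, 3, 2]
`print(result)` → prints [7, 3, 2, 90, 153]

Answer:
[7, 3, 2]
[7, 3, 2, 90, 153]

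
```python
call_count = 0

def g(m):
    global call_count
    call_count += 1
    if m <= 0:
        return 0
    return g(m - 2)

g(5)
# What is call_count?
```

Linear recursion stepping by 2: 4 calls from m=5 down to ≤0.

Answer: 4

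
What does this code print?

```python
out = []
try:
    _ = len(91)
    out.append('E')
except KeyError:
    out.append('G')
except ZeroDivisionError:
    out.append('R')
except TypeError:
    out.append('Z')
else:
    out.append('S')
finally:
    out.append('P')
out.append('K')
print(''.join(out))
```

Execution trace: 'Z' (except TypeError) → 'P' (finally) → 'K' (after the try/except). Output: ZPK

Answer: ZPK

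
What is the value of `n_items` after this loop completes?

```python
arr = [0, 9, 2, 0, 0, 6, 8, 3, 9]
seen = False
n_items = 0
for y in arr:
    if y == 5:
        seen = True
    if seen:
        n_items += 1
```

Count elements after first 5 in [0, 9, 2, 0, 0, 6, 8, 3, 9]
`n_items` takes the values: 0

Answer: 0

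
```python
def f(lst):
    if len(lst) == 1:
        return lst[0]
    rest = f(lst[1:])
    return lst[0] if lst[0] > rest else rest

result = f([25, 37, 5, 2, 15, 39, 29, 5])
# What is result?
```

Recursive max over [25, 37, 5, 2, 15, 39, 29, 5] = 39

Answer: 39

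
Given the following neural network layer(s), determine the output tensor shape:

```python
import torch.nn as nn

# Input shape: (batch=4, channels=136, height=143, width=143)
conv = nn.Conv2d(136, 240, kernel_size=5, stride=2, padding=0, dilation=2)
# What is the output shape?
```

Input: (4, 136, 143, 143) -> Output: (4, 240, 68, 68)

Answer: (4, 240, 68, 68)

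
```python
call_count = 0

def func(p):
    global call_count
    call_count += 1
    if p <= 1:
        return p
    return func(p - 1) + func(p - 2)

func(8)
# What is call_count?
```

Calls(p) = 1 + Calls(p-1) + Calls(p-2); Calls(0)=Calls(1)=1. For p=8 this gives 67.

Answer: 67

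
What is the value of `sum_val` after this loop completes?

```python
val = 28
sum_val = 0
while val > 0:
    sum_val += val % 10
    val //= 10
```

Sum digits of 28
`sum_val` takes the values: 0 → 8 → 10

Answer: 10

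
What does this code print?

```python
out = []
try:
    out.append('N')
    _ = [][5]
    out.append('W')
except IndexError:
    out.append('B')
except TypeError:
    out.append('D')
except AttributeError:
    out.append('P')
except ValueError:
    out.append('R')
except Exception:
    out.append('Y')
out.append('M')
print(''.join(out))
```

Execution trace: 'N' (try body) → 'B' (except IndexError) → 'M' (after the try/except). Output: NBM

Answer: NBM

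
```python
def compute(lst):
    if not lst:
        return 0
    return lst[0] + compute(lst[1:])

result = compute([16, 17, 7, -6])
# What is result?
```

16 + 17 + 7 + (-6) + 0 = 34

Answer: 34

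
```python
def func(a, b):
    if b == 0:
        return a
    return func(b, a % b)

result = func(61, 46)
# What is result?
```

func(61, 46) -> func(46, 15) -> func(15, 1) -> func(1, 0) -> 1

Answer: 1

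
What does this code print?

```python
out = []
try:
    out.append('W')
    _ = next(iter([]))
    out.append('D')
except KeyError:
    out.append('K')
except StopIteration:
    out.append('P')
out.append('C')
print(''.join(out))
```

Execution trace: 'W' (try body) → 'P' (except StopIteration) → 'C' (after the try/except). Output: WPC

Answer: WPC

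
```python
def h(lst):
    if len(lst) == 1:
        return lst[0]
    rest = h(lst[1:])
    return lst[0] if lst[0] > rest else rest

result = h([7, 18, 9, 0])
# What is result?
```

Recursive max over [7, 18, 9, 0] = 18

Answer: 18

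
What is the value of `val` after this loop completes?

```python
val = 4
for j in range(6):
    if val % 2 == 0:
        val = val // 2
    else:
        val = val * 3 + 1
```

Collatz-style transformation from 4
`val` takes the values: 4 → 2 → 1 → 4 → 2 → 1 → 4

Answer: 4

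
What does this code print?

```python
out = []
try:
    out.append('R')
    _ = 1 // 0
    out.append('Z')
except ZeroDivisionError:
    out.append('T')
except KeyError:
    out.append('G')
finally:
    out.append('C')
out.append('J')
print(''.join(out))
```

Execution trace: 'R' (try body) → 'T' (except ZeroDivisionError) → 'C' (finally) → 'J' (after the try/except). Output: RTCJ

Answer: RTCJ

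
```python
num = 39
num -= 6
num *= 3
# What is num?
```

Trace:
`num = 39` → num = 39
`num -= 6` → num = 33
`num *= 3` → num = 99
So num = 99

Answer: 99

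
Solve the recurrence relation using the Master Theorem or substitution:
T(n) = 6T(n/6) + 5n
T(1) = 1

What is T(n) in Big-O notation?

By Master Theorem: a=6, b=6, f(n)=5n. Since log_6(6) = 1 and f(n) = Θ(n^1), Case 2 applies. T(n) = O(n log n).

Answer: O(n log n)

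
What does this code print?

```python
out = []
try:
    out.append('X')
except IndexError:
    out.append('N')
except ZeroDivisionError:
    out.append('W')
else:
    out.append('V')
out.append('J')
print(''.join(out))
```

Execution trace: 'X' (try body, no exception) → 'V' (else) → 'J' (after the try/except). Output: XVJ

Answer: XVJ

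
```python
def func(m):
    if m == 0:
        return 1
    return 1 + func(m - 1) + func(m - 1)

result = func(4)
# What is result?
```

func(m) = 1 + 2·func(m-1), func(0)=1. Closed form: (1+1)·2^4 - 1 = 31.

Answer: 31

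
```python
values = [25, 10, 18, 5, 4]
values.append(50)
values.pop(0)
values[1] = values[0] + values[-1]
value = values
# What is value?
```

Trace:
`values = [25, 10, 18, 5, 4]` → values = [25, 10, 18, 5, 4]
`values.append(50)` → values = [25, 10, 18, 5, 4, 50]
`values.pop(0)` → values = [10, 18, 5, 4, 50]
`values[1] = values[0] + values[-1]` → values = [10, 60, 5, 4, 50]
`value = values` → value = [10, 60, 5, 4, 50]
So value = [10, 60, 5, 4, 50]

Answer: [10, 60, 5, 4, 50]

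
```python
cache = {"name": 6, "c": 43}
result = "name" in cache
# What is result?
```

Trace:
`cache = {"name": 6, "c": 43}` → cache = {'name': 6, 'c': 43}
`result = "name" in cache` → result = True
So result = True

Answer: True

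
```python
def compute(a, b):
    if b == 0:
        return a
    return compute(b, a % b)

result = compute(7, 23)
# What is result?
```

compute(7, 23) -> compute(23, 7) -> compute(7, 2) -> compute(2, 1) -> compute(1, 0) -> 1

Answer: 1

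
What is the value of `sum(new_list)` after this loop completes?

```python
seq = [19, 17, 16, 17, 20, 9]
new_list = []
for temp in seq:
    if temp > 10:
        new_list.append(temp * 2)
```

Sum of doubled values > 10
`new_list` takes the values: [] → [38] → [38, 34] → [38, 34, 32] → [38, 34, 32, 34] → [38, 34, 32, 34, 40]
So `sum(new_list)` = 178

Answer: 178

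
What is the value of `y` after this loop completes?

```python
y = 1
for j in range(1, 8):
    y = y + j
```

Start at 1, add 1 through 7
`y` takes the values: 1 → 2 → 4 → 7 → 11 → 16 → 22 → 29

Answer: 29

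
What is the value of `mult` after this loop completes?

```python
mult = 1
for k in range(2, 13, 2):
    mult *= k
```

Product of even numbers 2 to 12
`mult` takes the values: 1 → 2 → 8 → 48 → 384 → 3840 → 46080

Answer: 46080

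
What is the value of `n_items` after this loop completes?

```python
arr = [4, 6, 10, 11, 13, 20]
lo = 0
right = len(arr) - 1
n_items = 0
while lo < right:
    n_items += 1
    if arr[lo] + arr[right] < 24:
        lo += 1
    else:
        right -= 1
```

Steps to find pair summing to 24
`n_items` takes the values: 0 → 1 → 2 → 3 → 4 → 5

Answer: 5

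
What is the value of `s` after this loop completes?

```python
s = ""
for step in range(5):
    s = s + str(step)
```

Concatenate digits 0 to 4
`s` takes the values: "" → "0" → "01" → "012" → "0123" → "01234"

Answer: "01234"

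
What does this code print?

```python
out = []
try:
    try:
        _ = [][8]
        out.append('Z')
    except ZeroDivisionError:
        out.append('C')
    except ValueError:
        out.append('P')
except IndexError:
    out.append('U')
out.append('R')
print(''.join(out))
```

Execution trace: 'U' (outer except IndexError) → 'R' (after the try/except). Output: UR

Answer: UR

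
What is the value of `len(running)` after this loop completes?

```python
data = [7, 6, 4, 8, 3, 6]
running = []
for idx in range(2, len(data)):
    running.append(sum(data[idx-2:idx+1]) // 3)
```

Number of 3-element averages
`running` takes the values: [] → [5] → [5, 6] → [5, 6, 5] → [5, 6, 5, 5]
So `len(running)` = 4

Answer: 4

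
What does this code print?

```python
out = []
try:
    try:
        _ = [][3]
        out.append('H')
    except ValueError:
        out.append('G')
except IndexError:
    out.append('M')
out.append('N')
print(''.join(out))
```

Execution trace: 'M' (outer except IndexError) → 'N' (after the try/except). Output: MN

Answer: MN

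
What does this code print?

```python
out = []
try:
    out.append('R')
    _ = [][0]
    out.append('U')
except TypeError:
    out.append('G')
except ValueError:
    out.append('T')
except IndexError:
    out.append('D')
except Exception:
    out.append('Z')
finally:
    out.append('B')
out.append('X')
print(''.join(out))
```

Execution trace: 'R' (try body) → 'D' (except IndexError) → 'B' (finally) → 'X' (after the try/except). Output: RDBX

Answer: RDBX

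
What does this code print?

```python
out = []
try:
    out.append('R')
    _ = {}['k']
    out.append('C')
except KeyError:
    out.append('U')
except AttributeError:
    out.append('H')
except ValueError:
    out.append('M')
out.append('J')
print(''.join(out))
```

Execution trace: 'R' (try body) → 'U' (except KeyError) → 'J' (after the try/except). Output: RUJ

Answer: RUJ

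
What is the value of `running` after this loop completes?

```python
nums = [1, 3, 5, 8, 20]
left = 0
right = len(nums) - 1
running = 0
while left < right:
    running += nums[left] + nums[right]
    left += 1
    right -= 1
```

Sum of pairs from ends
`running` takes the values: 0 → 21 → 32

Answer: 32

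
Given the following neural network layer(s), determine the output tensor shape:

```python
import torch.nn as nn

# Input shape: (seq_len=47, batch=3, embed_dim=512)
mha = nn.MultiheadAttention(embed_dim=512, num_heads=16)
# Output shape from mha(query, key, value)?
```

Input: (47, 3, 512) -> Output: (47, 3, 512)

Answer: (47, 3, 512)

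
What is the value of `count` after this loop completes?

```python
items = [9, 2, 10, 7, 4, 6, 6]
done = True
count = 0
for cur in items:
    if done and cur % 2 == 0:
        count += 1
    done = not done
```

Count even values at even positions
`count` takes the values: 0 → 1 → 2 → 3

Answer: 3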